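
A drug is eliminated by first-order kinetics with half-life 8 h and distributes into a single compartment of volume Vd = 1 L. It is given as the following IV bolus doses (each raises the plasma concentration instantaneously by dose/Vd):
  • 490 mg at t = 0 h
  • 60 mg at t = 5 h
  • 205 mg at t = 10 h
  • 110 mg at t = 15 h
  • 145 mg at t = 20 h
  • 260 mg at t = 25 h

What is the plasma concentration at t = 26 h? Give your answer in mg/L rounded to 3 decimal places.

k = ln 2 / 8 = 0.08664 per h
Dose 1 (490 mg at t=0 h): 490·exp(−0.08664·26) = 51.505 mg/L
Dose 2 (60 mg at t=5 h): 60·exp(−0.08664·21) = 9.726 mg/L
Dose 3 (205 mg at t=10 h): 205·exp(−0.08664·16) = 51.250 mg/L
Dose 4 (110 mg at t=15 h): 110·exp(−0.08664·11) = 42.411 mg/L
Dose 5 (145 mg at t=20 h): 145·exp(−0.08664·6) = 86.218 mg/L
Dose 6 (260 mg at t=25 h): 260·exp(−0.08664·1) = 238.421 mg/L
C(26) = 51.505 + 9.726 + 51.250 + 42.411 + 86.218 + 238.421 = 479.531 mg/L

479.531 mg/L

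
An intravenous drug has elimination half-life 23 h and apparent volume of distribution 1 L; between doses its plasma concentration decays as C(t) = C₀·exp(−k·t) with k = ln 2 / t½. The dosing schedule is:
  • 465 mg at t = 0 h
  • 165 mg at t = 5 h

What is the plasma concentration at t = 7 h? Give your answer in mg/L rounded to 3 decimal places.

531.909 mg/L

k = ln 2 / 23 = 0.03014 per h
Dose 1 (465 mg at t=0 h): 465·exp(−0.03014·7) = 376.561 mg/L
Dose 2 (165 mg at t=5 h): 165·exp(−0.03014·2) = 155.349 mg/L
C(7) = 376.561 + 155.349 = 531.909 mg/L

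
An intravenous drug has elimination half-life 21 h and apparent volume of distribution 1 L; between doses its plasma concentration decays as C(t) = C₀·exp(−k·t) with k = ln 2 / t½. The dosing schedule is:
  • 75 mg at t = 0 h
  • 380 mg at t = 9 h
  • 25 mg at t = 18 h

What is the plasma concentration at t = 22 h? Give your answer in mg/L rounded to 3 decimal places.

305.609 mg/L

k = ln 2 / 21 = 0.03301 per h
Dose 1 (75 mg at t=0 h): 75·exp(−0.03301·22) = 36.282 mg/L
Dose 2 (380 mg at t=9 h): 380·exp(−0.03301·13) = 247.418 mg/L
Dose 3 (25 mg at t=18 h): 25·exp(−0.03301·4) = 21.908 mg/L
C(22) = 36.282 + 247.418 + 21.908 = 305.609 mg/L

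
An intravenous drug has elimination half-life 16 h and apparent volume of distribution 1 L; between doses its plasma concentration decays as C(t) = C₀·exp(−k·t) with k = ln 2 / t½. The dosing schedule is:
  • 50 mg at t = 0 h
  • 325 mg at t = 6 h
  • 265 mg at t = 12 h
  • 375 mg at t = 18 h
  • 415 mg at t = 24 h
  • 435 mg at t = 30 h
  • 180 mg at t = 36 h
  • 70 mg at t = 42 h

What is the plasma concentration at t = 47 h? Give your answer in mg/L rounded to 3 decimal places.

756.114 mg/L

k = ln 2 / 16 = 0.04332 per h
Dose 1 (50 mg at t=0 h): 50·exp(−0.04332·47) = 6.527 mg/L
Dose 2 (325 mg at t=6 h): 325·exp(−0.04332·41) = 55.017 mg/L
Dose 3 (265 mg at t=12 h): 265·exp(−0.04332·35) = 58.176 mg/L
Dose 4 (375 mg at t=18 h): 375·exp(−0.04332·29) = 106.761 mg/L
Dose 5 (415 mg at t=24 h): 415·exp(−0.04332·23) = 153.221 mg/L
Dose 6 (435 mg at t=30 h): 435·exp(−0.04332·17) = 208.279 mg/L
Dose 7 (180 mg at t=36 h): 180·exp(−0.04332·11) = 111.767 mg/L
Dose 8 (70 mg at t=42 h): 70·exp(−0.04332·5) = 56.367 mg/L
C(47) = 6.527 + 55.017 + 58.176 + 106.761 + 153.221 + 208.279 + 111.767 + 56.367 = 756.114 mg/L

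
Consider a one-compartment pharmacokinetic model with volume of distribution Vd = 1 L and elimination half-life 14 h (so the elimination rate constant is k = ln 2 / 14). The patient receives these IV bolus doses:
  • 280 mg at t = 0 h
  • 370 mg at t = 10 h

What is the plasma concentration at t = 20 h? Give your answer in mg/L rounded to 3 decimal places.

k = ln 2 / 14 = 0.04951 per h
Dose 1 (280 mg at t=0 h): 280·exp(−0.04951·20) = 104.020 mg/L
Dose 2 (370 mg at t=10 h): 370·exp(−0.04951·10) = 225.518 mg/L
C(20) = 104.020 + 225.518 = 329.537 mg/L

329.537 mg/L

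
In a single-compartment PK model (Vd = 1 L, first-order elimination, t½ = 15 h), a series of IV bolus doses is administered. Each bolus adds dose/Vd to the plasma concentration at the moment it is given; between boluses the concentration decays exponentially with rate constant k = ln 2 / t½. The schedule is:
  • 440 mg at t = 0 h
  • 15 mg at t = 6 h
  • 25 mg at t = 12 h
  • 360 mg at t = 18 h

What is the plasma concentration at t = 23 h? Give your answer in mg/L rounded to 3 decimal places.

k = ln 2 / 15 = 0.04621 per h
Dose 1 (440 mg at t=0 h): 440·exp(−0.04621·23) = 152.010 mg/L
Dose 2 (15 mg at t=6 h): 15·exp(−0.04621·17) = 6.838 mg/L
Dose 3 (25 mg at t=12 h): 25·exp(−0.04621·11) = 15.038 mg/L
Dose 4 (360 mg at t=18 h): 360·exp(−0.04621·5) = 285.732 mg/L
C(23) = 152.010 + 6.838 + 15.038 + 285.732 = 459.618 mg/L

459.618 mg/L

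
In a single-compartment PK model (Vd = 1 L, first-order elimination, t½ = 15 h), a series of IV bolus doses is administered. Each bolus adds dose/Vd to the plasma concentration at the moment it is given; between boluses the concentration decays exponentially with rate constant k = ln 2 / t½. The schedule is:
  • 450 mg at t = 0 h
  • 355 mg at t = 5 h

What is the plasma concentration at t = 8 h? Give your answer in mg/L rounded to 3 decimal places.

k = ln 2 / 15 = 0.04621 per h
Dose 1 (450 mg at t=0 h): 450·exp(−0.04621·8) = 310.930 mg/L
Dose 2 (355 mg at t=5 h): 355·exp(−0.04621·3) = 309.045 mg/L
C(8) = 310.930 + 309.045 = 619.976 mg/L

619.976 mg/L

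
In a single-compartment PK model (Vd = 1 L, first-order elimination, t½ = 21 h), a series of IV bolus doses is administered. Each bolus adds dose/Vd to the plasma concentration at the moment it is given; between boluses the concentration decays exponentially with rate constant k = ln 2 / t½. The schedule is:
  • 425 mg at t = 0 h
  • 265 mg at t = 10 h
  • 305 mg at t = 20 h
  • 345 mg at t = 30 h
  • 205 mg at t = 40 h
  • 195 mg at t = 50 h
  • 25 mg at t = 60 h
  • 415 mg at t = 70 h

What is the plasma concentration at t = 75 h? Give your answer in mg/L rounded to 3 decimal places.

711.637 mg/L

k = ln 2 / 21 = 0.03301 per h
Dose 1 (425 mg at t=0 h): 425·exp(−0.03301·75) = 35.750 mg/L
Dose 2 (265 mg at t=10 h): 265·exp(−0.03301·65) = 31.009 mg/L
Dose 3 (305 mg at t=20 h): 305·exp(−0.03301·55) = 49.646 mg/L
Dose 4 (345 mg at t=30 h): 345·exp(−0.03301·45) = 78.119 mg/L
Dose 5 (205 mg at t=40 h): 205·exp(−0.03301·35) = 64.571 mg/L
Dose 6 (195 mg at t=50 h): 195·exp(−0.03301·25) = 85.441 mg/L
Dose 7 (25 mg at t=60 h): 25·exp(−0.03301·15) = 15.238 mg/L
Dose 8 (415 mg at t=70 h): 415·exp(−0.03301·5) = 351.864 mg/L
C(75) = 35.750 + 31.009 + 49.646 + 78.119 + 64.571 + 85.441 + 15.238 + 351.864 = 711.637 mg/L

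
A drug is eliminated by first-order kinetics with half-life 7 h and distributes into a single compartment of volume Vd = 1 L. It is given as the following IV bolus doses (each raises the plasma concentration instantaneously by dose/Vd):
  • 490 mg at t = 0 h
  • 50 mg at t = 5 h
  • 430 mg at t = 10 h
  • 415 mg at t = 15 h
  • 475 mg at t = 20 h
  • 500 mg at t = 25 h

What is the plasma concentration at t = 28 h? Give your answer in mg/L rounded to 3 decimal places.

k = ln 2 / 7 = 0.09902 per h
Dose 1 (490 mg at t=0 h): 490·exp(−0.09902·28) = 30.625 mg/L
Dose 2 (50 mg at t=5 h): 50·exp(−0.09902·23) = 5.127 mg/L
Dose 3 (430 mg at t=10 h): 430·exp(−0.09902·18) = 72.342 mg/L
Dose 4 (415 mg at t=15 h): 415·exp(−0.09902·13) = 114.549 mg/L
Dose 5 (475 mg at t=20 h): 475·exp(−0.09902·8) = 215.109 mg/L
Dose 6 (500 mg at t=25 h): 500·exp(−0.09902·3) = 371.499 mg/L
C(28) = 30.625 + 5.127 + 72.342 + 114.549 + 215.109 + 371.499 = 809.251 mg/L

809.251 mg/L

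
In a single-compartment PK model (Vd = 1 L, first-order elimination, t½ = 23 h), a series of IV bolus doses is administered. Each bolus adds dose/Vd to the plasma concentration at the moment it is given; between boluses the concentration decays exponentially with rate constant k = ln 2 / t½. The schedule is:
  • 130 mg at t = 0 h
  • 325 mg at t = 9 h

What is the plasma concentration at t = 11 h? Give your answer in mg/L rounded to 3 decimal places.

399.309 mg/L

k = ln 2 / 23 = 0.03014 per h
Dose 1 (130 mg at t=0 h): 130·exp(−0.03014·11) = 93.320 mg/L
Dose 2 (325 mg at t=9 h): 325·exp(−0.03014·2) = 305.990 mg/L
C(11) = 93.320 + 305.990 = 399.309 mg/L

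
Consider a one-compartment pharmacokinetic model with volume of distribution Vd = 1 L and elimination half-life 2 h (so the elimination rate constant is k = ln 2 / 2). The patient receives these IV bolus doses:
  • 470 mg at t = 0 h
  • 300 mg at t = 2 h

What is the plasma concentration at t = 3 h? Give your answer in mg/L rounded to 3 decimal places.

378.302 mg/L

k = ln 2 / 2 = 0.34657 per h
Dose 1 (470 mg at t=0 h): 470·exp(−0.34657·3) = 166.170 mg/L
Dose 2 (300 mg at t=2 h): 300·exp(−0.34657·1) = 212.132 mg/L
C(3) = 166.170 + 212.132 = 378.302 mg/L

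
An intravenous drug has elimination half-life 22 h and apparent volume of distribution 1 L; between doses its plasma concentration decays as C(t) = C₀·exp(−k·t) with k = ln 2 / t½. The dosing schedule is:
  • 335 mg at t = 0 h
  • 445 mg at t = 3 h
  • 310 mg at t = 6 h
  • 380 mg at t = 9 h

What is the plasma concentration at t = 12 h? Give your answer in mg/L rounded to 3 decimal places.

k = ln 2 / 22 = 0.03151 per h
Dose 1 (335 mg at t=0 h): 335·exp(−0.03151·12) = 229.534 mg/L
Dose 2 (445 mg at t=3 h): 445·exp(−0.03151·9) = 335.129 mg/L
Dose 3 (310 mg at t=6 h): 310·exp(−0.03151·6) = 256.604 mg/L
Dose 4 (380 mg at t=9 h): 380·exp(−0.03151·3) = 345.728 mg/L
C(12) = 229.534 + 335.129 + 256.604 + 345.728 = 1166.993 mg/L

1166.993 mg/L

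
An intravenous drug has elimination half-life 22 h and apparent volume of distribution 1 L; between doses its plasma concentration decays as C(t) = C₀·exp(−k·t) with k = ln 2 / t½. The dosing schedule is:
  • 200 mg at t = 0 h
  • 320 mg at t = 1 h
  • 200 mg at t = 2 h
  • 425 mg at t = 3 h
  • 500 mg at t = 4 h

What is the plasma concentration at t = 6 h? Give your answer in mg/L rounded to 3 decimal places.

k = ln 2 / 22 = 0.03151 per h
Dose 1 (200 mg at t=0 h): 200·exp(−0.03151·6) = 165.551 mg/L
Dose 2 (320 mg at t=1 h): 320·exp(−0.03151·5) = 273.359 mg/L
Dose 3 (200 mg at t=2 h): 200·exp(−0.03151·4) = 176.318 mg/L
Dose 4 (425 mg at t=3 h): 425·exp(−0.03151·3) = 386.669 mg/L
Dose 5 (500 mg at t=4 h): 500·exp(−0.03151·2) = 469.465 mg/L
C(6) = 165.551 + 273.359 + 176.318 + 386.669 + 469.465 = 1471.363 mg/L

1471.363 mg/L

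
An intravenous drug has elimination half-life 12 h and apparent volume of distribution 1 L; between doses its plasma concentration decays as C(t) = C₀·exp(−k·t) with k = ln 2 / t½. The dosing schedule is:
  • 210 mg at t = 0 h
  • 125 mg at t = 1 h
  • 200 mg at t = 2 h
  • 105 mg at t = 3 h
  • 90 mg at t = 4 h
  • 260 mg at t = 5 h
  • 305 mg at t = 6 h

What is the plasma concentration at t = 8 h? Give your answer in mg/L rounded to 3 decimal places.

k = ln 2 / 12 = 0.05776 per h
Dose 1 (210 mg at t=0 h): 210·exp(−0.05776·8) = 132.292 mg/L
Dose 2 (125 mg at t=1 h): 125·exp(−0.05776·7) = 83.427 mg/L
Dose 3 (200 mg at t=2 h): 200·exp(−0.05776·6) = 141.421 mg/L
Dose 4 (105 mg at t=3 h): 105·exp(−0.05776·5) = 78.661 mg/L
Dose 5 (90 mg at t=4 h): 90·exp(−0.05776·4) = 71.433 mg/L
Dose 6 (260 mg at t=5 h): 260·exp(−0.05776·3) = 218.633 mg/L
Dose 7 (305 mg at t=6 h): 305·exp(−0.05776·2) = 271.724 mg/L
C(8) = 132.292 + 83.427 + 141.421 + 78.661 + 71.433 + 218.633 + 271.724 = 997.592 mg/L

997.592 mg/L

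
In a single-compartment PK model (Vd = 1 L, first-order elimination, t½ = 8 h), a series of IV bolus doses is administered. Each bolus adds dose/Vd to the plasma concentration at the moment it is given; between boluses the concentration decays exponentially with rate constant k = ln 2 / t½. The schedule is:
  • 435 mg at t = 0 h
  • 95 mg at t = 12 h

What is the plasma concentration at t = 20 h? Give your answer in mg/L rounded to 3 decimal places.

124.398 mg/L

k = ln 2 / 8 = 0.08664 per h
Dose 1 (435 mg at t=0 h): 435·exp(−0.08664·20) = 76.898 mg/L
Dose 2 (95 mg at t=12 h): 95·exp(−0.08664·8) = 47.500 mg/L
C(20) = 76.898 + 47.500 = 124.398 mg/L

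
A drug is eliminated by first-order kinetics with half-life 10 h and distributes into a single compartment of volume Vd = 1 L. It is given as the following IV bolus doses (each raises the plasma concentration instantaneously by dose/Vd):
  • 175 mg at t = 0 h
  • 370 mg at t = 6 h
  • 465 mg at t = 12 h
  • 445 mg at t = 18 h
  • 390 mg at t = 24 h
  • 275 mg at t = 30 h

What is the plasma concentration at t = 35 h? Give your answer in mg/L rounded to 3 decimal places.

672.822 mg/L

k = ln 2 / 10 = 0.06931 per h
Dose 1 (175 mg at t=0 h): 175·exp(−0.06931·35) = 15.468 mg/L
Dose 2 (370 mg at t=6 h): 370·exp(−0.06931·29) = 49.570 mg/L
Dose 3 (465 mg at t=12 h): 465·exp(−0.06931·23) = 94.424 mg/L
Dose 4 (445 mg at t=18 h): 445·exp(−0.06931·17) = 136.965 mg/L
Dose 5 (390 mg at t=24 h): 390·exp(−0.06931·11) = 181.941 mg/L
Dose 6 (275 mg at t=30 h): 275·exp(−0.06931·5) = 194.454 mg/L
C(35) = 15.468 + 49.570 + 94.424 + 136.965 + 181.941 + 194.454 = 672.822 mg/L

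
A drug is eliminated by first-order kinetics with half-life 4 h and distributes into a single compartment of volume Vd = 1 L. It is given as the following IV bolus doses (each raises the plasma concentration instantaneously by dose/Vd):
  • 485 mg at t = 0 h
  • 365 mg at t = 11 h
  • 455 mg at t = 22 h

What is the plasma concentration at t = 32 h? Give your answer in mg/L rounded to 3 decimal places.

k = ln 2 / 4 = 0.17329 per h
Dose 1 (485 mg at t=0 h): 485·exp(−0.17329·32) = 1.895 mg/L
Dose 2 (365 mg at t=11 h): 365·exp(−0.17329·21) = 9.591 mg/L
Dose 3 (455 mg at t=22 h): 455·exp(−0.17329·10) = 80.433 mg/L
C(32) = 1.895 + 9.591 + 80.433 = 91.919 mg/L

91.919 mg/L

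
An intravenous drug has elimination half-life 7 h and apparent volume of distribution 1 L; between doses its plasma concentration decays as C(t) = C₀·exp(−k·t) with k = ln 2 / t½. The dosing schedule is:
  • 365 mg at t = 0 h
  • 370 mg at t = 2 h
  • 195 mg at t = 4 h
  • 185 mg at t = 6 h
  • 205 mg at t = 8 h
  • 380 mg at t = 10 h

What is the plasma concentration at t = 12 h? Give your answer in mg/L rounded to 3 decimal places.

888.808 mg/L

k = ln 2 / 7 = 0.09902 per h
Dose 1 (365 mg at t=0 h): 365·exp(−0.09902·12) = 111.235 mg/L
Dose 2 (370 mg at t=2 h): 370·exp(−0.09902·10) = 137.454 mg/L
Dose 3 (195 mg at t=4 h): 195·exp(−0.09902·8) = 88.308 mg/L
Dose 4 (185 mg at t=6 h): 185·exp(−0.09902·6) = 102.128 mg/L
Dose 5 (205 mg at t=8 h): 205·exp(−0.09902·4) = 137.955 mg/L
Dose 6 (380 mg at t=10 h): 380·exp(−0.09902·2) = 311.727 mg/L
C(12) = 111.235 + 137.454 + 88.308 + 102.128 + 137.955 + 311.727 = 888.808 mg/L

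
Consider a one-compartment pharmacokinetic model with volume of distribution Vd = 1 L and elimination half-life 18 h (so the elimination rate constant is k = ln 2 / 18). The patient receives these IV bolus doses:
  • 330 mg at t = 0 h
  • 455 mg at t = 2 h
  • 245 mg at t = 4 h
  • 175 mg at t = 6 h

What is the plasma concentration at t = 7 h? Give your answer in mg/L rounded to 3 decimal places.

k = ln 2 / 18 = 0.03851 per h
Dose 1 (330 mg at t=0 h): 330·exp(−0.03851·7) = 252.027 mg/L
Dose 2 (455 mg at t=2 h): 455·exp(−0.03851·5) = 375.312 mg/L
Dose 3 (245 mg at t=4 h): 245·exp(−0.03851·3) = 218.270 mg/L
Dose 4 (175 mg at t=6 h): 175·exp(−0.03851·1) = 168.389 mg/L
C(7) = 252.027 + 375.312 + 218.270 + 168.389 = 1013.998 mg/L

1013.998 mg/L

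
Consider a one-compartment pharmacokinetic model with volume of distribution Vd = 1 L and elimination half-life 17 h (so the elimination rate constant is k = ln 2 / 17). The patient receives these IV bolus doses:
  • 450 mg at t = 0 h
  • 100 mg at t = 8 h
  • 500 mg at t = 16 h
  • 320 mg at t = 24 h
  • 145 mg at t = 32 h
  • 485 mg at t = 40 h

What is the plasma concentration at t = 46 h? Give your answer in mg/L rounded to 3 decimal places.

829.524 mg/L

k = ln 2 / 17 = 0.04077 per h
Dose 1 (450 mg at t=0 h): 450·exp(−0.04077·46) = 68.970 mg/L
Dose 2 (100 mg at t=8 h): 100·exp(−0.04077·38) = 21.238 mg/L
Dose 3 (500 mg at t=16 h): 500·exp(−0.04077·30) = 147.143 mg/L
Dose 4 (320 mg at t=24 h): 320·exp(−0.04077·22) = 130.491 mg/L
Dose 5 (145 mg at t=32 h): 145·exp(−0.04077·14) = 81.933 mg/L
Dose 6 (485 mg at t=40 h): 485·exp(−0.04077·6) = 379.748 mg/L
C(46) = 68.970 + 21.238 + 147.143 + 130.491 + 81.933 + 379.748 = 829.524 mg/L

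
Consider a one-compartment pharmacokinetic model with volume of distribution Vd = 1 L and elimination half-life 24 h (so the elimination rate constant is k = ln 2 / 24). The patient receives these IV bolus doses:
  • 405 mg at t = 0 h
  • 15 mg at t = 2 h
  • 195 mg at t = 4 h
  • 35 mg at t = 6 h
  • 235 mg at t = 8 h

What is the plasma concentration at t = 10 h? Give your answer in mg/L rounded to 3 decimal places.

k = ln 2 / 24 = 0.02888 per h
Dose 1 (405 mg at t=0 h): 405·exp(−0.02888·10) = 303.407 mg/L
Dose 2 (15 mg at t=2 h): 15·exp(−0.02888·8) = 11.906 mg/L
Dose 3 (195 mg at t=4 h): 195·exp(−0.02888·6) = 163.975 mg/L
Dose 4 (35 mg at t=6 h): 35·exp(−0.02888·4) = 31.181 mg/L
Dose 5 (235 mg at t=8 h): 235·exp(−0.02888·2) = 221.810 mg/L
C(10) = 303.407 + 11.906 + 163.975 + 31.181 + 221.810 = 732.279 mg/L

732.279 mg/L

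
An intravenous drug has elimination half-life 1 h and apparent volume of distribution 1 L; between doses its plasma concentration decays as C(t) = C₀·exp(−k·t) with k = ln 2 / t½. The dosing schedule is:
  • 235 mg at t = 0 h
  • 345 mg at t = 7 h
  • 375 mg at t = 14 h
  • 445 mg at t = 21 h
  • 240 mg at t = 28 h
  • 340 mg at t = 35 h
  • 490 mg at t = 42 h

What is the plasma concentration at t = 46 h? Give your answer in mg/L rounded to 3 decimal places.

30.792 mg/L

k = ln 2 / 1 = 0.69315 per h
Dose 1 (235 mg at t=0 h): 235·exp(−0.69315·46) = 0.000 mg/L
Dose 2 (345 mg at t=7 h): 345·exp(−0.69315·39) = 0.000 mg/L
Dose 3 (375 mg at t=14 h): 375·exp(−0.69315·32) = 0.000 mg/L
Dose 4 (445 mg at t=21 h): 445·exp(−0.69315·25) = 0.000 mg/L
Dose 5 (240 mg at t=28 h): 240·exp(−0.69315·18) = 0.001 mg/L
Dose 6 (340 mg at t=35 h): 340·exp(−0.69315·11) = 0.166 mg/L
Dose 7 (490 mg at t=42 h): 490·exp(−0.69315·4) = 30.625 mg/L
C(46) = 0.000 + 0.000 + 0.000 + 0.000 + 0.001 + 0.166 + 30.625 = 30.792 mg/L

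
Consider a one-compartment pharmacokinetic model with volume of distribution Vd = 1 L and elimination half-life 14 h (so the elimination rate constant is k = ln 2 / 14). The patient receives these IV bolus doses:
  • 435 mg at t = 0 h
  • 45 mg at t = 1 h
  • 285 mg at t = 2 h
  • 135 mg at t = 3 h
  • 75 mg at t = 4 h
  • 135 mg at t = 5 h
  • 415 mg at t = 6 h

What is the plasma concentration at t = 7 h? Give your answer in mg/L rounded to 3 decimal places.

k = ln 2 / 14 = 0.04951 per h
Dose 1 (435 mg at t=0 h): 435·exp(−0.04951·7) = 307.591 mg/L
Dose 2 (45 mg at t=1 h): 45·exp(−0.04951·6) = 33.435 mg/L
Dose 3 (285 mg at t=2 h): 285·exp(−0.04951·5) = 222.502 mg/L
Dose 4 (135 mg at t=3 h): 135·exp(−0.04951·4) = 110.745 mg/L
Dose 5 (75 mg at t=4 h): 75·exp(−0.04951·3) = 64.648 mg/L
Dose 6 (135 mg at t=5 h): 135·exp(−0.04951·2) = 122.273 mg/L
Dose 7 (415 mg at t=6 h): 415·exp(−0.04951·1) = 394.953 mg/L
C(7) = 307.591 + 33.435 + 222.502 + 110.745 + 64.648 + 122.273 + 394.953 = 1256.148 mg/L

1256.148 mg/L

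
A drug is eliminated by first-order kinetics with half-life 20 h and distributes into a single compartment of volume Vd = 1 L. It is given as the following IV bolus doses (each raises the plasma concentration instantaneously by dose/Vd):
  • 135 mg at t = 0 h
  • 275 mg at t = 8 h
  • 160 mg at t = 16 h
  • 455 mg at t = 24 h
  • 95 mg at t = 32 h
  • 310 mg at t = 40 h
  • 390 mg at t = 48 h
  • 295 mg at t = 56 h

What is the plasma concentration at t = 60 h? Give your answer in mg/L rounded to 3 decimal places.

932.834 mg/L

k = ln 2 / 20 = 0.03466 per h
Dose 1 (135 mg at t=0 h): 135·exp(−0.03466·60) = 16.875 mg/L
Dose 2 (275 mg at t=8 h): 275·exp(−0.03466·52) = 45.358 mg/L
Dose 3 (160 mg at t=16 h): 160·exp(−0.03466·44) = 34.822 mg/L
Dose 4 (455 mg at t=24 h): 455·exp(−0.03466·36) = 130.664 mg/L
Dose 5 (95 mg at t=32 h): 95·exp(−0.03466·28) = 35.998 mg/L
Dose 6 (310 mg at t=40 h): 310·exp(−0.03466·20) = 155.000 mg/L
Dose 7 (390 mg at t=48 h): 390·exp(−0.03466·12) = 257.304 mg/L
Dose 8 (295 mg at t=56 h): 295·exp(−0.03466·4) = 256.812 mg/L
C(60) = 16.875 + 45.358 + 34.822 + 130.664 + 35.998 + 155.000 + 257.304 + 256.812 = 932.834 mg/L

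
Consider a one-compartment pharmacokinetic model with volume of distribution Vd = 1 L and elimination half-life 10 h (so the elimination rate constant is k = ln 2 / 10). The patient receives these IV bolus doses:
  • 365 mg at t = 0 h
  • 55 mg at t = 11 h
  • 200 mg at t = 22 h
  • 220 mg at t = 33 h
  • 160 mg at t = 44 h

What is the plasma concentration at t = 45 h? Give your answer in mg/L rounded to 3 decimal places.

307.000 mg/L

k = ln 2 / 10 = 0.06931 per h
Dose 1 (365 mg at t=0 h): 365·exp(−0.06931·45) = 16.131 mg/L
Dose 2 (55 mg at t=11 h): 55·exp(−0.06931·34) = 5.210 mg/L
Dose 3 (200 mg at t=22 h): 200·exp(−0.06931·23) = 40.613 mg/L
Dose 4 (220 mg at t=33 h): 220·exp(−0.06931·12) = 95.761 mg/L
Dose 5 (160 mg at t=44 h): 160·exp(−0.06931·1) = 149.285 mg/L
C(45) = 16.131 + 5.210 + 40.613 + 95.761 + 149.285 = 307.000 mg/L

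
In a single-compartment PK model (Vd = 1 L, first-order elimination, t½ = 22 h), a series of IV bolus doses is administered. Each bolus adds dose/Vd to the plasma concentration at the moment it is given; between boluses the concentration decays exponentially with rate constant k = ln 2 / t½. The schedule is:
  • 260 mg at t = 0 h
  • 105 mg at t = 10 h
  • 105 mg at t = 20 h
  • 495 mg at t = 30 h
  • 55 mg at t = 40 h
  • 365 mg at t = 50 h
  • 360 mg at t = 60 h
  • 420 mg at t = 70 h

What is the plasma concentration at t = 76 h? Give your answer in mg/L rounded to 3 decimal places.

k = ln 2 / 22 = 0.03151 per h
Dose 1 (260 mg at t=0 h): 260·exp(−0.03151·76) = 23.717 mg/L
Dose 2 (105 mg at t=10 h): 105·exp(−0.03151·66) = 13.125 mg/L
Dose 3 (105 mg at t=20 h): 105·exp(−0.03151·56) = 17.986 mg/L
Dose 4 (495 mg at t=30 h): 495·exp(−0.03151·46) = 116.193 mg/L
Dose 5 (55 mg at t=40 h): 55·exp(−0.03151·36) = 17.692 mg/L
Dose 6 (365 mg at t=50 h): 365·exp(−0.03151·26) = 160.890 mg/L
Dose 7 (360 mg at t=60 h): 360·exp(−0.03151·16) = 217.456 mg/L
Dose 8 (420 mg at t=70 h): 420·exp(−0.03151·6) = 347.656 mg/L
C(76) = 23.717 + 13.125 + 17.986 + 116.193 + 17.692 + 160.890 + 217.456 + 347.656 = 914.715 mg/L

914.715 mg/L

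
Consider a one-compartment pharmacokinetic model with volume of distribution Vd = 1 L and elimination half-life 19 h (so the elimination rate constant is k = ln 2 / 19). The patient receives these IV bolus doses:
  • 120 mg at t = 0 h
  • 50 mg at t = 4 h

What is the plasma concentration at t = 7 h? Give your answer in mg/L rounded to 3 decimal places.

137.772 mg/L

k = ln 2 / 19 = 0.03648 per h
Dose 1 (120 mg at t=0 h): 120·exp(−0.03648·7) = 92.956 mg/L
Dose 2 (50 mg at t=4 h): 50·exp(−0.03648·3) = 44.817 mg/L
C(7) = 92.956 + 44.817 = 137.772 mg/L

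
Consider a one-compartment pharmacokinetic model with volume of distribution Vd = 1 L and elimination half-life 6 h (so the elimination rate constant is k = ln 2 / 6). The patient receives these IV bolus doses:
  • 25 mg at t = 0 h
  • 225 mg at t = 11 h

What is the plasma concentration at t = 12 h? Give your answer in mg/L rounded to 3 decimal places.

206.702 mg/L

k = ln 2 / 6 = 0.11552 per h
Dose 1 (25 mg at t=0 h): 25·exp(−0.11552·12) = 6.250 mg/L
Dose 2 (225 mg at t=11 h): 225·exp(−0.11552·1) = 200.452 mg/L
C(12) = 6.250 + 200.452 = 206.702 mg/L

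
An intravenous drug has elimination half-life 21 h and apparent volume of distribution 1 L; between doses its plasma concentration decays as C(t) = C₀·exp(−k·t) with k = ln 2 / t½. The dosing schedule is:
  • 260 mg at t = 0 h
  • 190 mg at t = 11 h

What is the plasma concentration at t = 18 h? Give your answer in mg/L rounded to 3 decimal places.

294.335 mg/L

k = ln 2 / 21 = 0.03301 per h
Dose 1 (260 mg at t=0 h): 260·exp(−0.03301·18) = 143.532 mg/L
Dose 2 (190 mg at t=11 h): 190·exp(−0.03301·7) = 150.803 mg/L
C(18) = 143.532 + 150.803 = 294.335 mg/L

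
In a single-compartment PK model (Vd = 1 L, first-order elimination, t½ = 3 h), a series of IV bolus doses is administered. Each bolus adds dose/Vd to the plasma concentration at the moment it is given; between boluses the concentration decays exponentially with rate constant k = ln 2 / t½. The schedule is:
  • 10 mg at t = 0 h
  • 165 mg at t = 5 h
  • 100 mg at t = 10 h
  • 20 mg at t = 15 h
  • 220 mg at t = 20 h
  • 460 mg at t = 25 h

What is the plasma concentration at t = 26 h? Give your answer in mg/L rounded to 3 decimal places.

k = ln 2 / 3 = 0.23105 per h
Dose 1 (10 mg at t=0 h): 10·exp(−0.23105·26) = 0.025 mg/L
Dose 2 (165 mg at t=5 h): 165·exp(−0.23105·21) = 1.289 mg/L
Dose 3 (100 mg at t=10 h): 100·exp(−0.23105·16) = 2.480 mg/L
Dose 4 (20 mg at t=15 h): 20·exp(−0.23105·11) = 1.575 mg/L
Dose 5 (220 mg at t=20 h): 220·exp(−0.23105·6) = 55.000 mg/L
Dose 6 (460 mg at t=25 h): 460·exp(−0.23105·1) = 365.102 mg/L
C(26) = 0.025 + 1.289 + 2.480 + 1.575 + 55.000 + 365.102 = 425.471 mg/L

425.471 mg/L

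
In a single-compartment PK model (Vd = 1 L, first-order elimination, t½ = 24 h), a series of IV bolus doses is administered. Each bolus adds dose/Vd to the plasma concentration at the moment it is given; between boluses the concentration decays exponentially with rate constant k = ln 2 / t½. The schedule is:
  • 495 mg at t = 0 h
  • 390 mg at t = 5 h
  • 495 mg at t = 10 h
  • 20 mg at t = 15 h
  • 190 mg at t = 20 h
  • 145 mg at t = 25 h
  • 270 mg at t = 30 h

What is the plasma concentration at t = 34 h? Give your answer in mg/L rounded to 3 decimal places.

1092.411 mg/L

k = ln 2 / 24 = 0.02888 per h
Dose 1 (495 mg at t=0 h): 495·exp(−0.02888·34) = 185.416 mg/L
Dose 2 (390 mg at t=5 h): 390·exp(−0.02888·29) = 168.780 mg/L
Dose 3 (495 mg at t=10 h): 495·exp(−0.02888·24) = 247.500 mg/L
Dose 4 (20 mg at t=15 h): 20·exp(−0.02888·19) = 11.554 mg/L
Dose 5 (190 mg at t=20 h): 190·exp(−0.02888·14) = 126.810 mg/L
Dose 6 (145 mg at t=25 h): 145·exp(−0.02888·9) = 111.810 mg/L
Dose 7 (270 mg at t=30 h): 270·exp(−0.02888·4) = 240.543 mg/L
C(34) = 185.416 + 168.780 + 247.500 + 11.554 + 126.810 + 111.810 + 240.543 = 1092.411 mg/L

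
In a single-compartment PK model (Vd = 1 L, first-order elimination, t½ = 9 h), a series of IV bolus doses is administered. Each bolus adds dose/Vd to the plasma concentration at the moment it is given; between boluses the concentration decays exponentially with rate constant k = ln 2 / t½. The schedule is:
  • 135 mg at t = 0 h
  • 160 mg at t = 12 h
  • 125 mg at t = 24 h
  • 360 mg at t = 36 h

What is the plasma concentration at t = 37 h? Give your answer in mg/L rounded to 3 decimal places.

k = ln 2 / 9 = 0.07702 per h
Dose 1 (135 mg at t=0 h): 135·exp(−0.07702·37) = 7.812 mg/L
Dose 2 (160 mg at t=12 h): 160·exp(−0.07702·25) = 23.331 mg/L
Dose 3 (125 mg at t=24 h): 125·exp(−0.07702·13) = 45.929 mg/L
Dose 4 (360 mg at t=36 h): 360·exp(−0.07702·1) = 333.315 mg/L
C(37) = 7.812 + 23.331 + 45.929 + 333.315 = 410.387 mg/L

410.387 mg/L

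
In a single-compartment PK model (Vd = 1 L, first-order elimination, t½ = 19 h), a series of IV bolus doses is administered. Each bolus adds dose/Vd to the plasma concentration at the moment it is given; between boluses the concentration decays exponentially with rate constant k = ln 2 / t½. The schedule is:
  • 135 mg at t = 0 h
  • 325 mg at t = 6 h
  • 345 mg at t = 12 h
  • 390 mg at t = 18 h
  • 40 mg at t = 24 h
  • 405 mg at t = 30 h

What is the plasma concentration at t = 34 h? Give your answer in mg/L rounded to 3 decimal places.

k = ln 2 / 19 = 0.03648 per h
Dose 1 (135 mg at t=0 h): 135·exp(−0.03648·34) = 39.052 mg/L
Dose 2 (325 mg at t=6 h): 325·exp(−0.03648·28) = 117.020 mg/L
Dose 3 (345 mg at t=12 h): 345·exp(−0.03648·22) = 154.617 mg/L
Dose 4 (390 mg at t=18 h): 390·exp(−0.03648·16) = 217.553 mg/L
Dose 5 (40 mg at t=24 h): 40·exp(−0.03648·10) = 27.773 mg/L
Dose 6 (405 mg at t=30 h): 405·exp(−0.03648·4) = 350.010 mg/L
C(34) = 39.052 + 117.020 + 154.617 + 217.553 + 27.773 + 350.010 = 906.026 mg/L

906.026 mg/L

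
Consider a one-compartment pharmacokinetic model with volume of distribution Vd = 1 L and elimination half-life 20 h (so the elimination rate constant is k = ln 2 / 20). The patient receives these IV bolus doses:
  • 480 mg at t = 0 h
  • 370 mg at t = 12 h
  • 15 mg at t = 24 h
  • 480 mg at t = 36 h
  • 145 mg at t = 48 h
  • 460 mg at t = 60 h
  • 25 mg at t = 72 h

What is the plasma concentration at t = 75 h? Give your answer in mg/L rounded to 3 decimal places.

k = ln 2 / 20 = 0.03466 per h
Dose 1 (480 mg at t=0 h): 480·exp(−0.03466·75) = 35.676 mg/L
Dose 2 (370 mg at t=12 h): 370·exp(−0.03466·63) = 41.683 mg/L
Dose 3 (15 mg at t=24 h): 15·exp(−0.03466·51) = 2.561 mg/L
Dose 4 (480 mg at t=36 h): 480·exp(−0.03466·39) = 124.232 mg/L
Dose 5 (145 mg at t=48 h): 145·exp(−0.03466·27) = 56.882 mg/L
Dose 6 (460 mg at t=60 h): 460·exp(−0.03466·15) = 273.518 mg/L
Dose 7 (25 mg at t=72 h): 25·exp(−0.03466·3) = 22.531 mg/L
C(75) = 35.676 + 41.683 + 2.561 + 124.232 + 56.882 + 273.518 + 22.531 = 557.083 mg/L

557.083 mg/L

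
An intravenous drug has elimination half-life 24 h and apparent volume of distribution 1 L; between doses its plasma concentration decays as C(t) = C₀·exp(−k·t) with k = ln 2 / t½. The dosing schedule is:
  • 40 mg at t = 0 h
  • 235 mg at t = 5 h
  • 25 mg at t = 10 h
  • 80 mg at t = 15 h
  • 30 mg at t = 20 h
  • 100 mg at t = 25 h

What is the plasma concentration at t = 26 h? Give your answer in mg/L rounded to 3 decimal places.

k = ln 2 / 24 = 0.02888 per h
Dose 1 (40 mg at t=0 h): 40·exp(−0.02888·26) = 18.877 mg/L
Dose 2 (235 mg at t=5 h): 235·exp(−0.02888·21) = 128.135 mg/L
Dose 3 (25 mg at t=10 h): 25·exp(−0.02888·16) = 15.749 mg/L
Dose 4 (80 mg at t=15 h): 80·exp(−0.02888·11) = 58.226 mg/L
Dose 5 (30 mg at t=20 h): 30·exp(−0.02888·6) = 25.227 mg/L
Dose 6 (100 mg at t=25 h): 100·exp(−0.02888·1) = 97.153 mg/L
C(26) = 18.877 + 128.135 + 15.749 + 58.226 + 25.227 + 97.153 = 343.367 mg/L

343.367 mg/L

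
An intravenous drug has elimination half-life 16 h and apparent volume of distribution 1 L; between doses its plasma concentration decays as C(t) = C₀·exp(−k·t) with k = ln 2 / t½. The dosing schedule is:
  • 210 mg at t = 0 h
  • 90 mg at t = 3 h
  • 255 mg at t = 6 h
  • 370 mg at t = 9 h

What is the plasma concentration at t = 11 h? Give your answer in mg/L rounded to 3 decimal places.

738.664 mg/L

k = ln 2 / 16 = 0.04332 per h
Dose 1 (210 mg at t=0 h): 210·exp(−0.04332·11) = 130.395 mg/L
Dose 2 (90 mg at t=3 h): 90·exp(−0.04332·8) = 63.640 mg/L
Dose 3 (255 mg at t=6 h): 255·exp(−0.04332·5) = 205.338 mg/L
Dose 4 (370 mg at t=9 h): 370·exp(−0.04332·2) = 339.291 mg/L
C(11) = 130.395 + 63.640 + 205.338 + 339.291 = 738.664 mg/L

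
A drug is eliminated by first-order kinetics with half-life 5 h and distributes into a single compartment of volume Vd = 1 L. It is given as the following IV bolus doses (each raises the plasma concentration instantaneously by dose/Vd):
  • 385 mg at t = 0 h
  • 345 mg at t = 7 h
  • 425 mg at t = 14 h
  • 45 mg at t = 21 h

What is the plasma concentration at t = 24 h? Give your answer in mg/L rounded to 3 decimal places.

k = ln 2 / 5 = 0.13863 per h
Dose 1 (385 mg at t=0 h): 385·exp(−0.13863·24) = 13.820 mg/L
Dose 2 (345 mg at t=7 h): 345·exp(−0.13863·17) = 32.683 mg/L
Dose 3 (425 mg at t=14 h): 425·exp(−0.13863·10) = 106.250 mg/L
Dose 4 (45 mg at t=21 h): 45·exp(−0.13863·3) = 29.689 mg/L
C(24) = 13.820 + 32.683 + 106.250 + 29.689 = 182.442 mg/L

182.442 mg/L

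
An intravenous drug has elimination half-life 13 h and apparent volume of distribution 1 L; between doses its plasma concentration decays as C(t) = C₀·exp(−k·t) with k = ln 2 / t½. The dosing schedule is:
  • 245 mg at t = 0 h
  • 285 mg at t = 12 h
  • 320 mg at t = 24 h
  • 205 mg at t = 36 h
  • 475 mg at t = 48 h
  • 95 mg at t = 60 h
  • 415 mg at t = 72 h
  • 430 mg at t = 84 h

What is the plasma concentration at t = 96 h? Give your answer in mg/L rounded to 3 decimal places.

k = ln 2 / 13 = 0.05332 per h
Dose 1 (245 mg at t=0 h): 245·exp(−0.05332·96) = 1.466 mg/L
Dose 2 (285 mg at t=12 h): 285·exp(−0.05332·84) = 3.234 mg/L
Dose 3 (320 mg at t=24 h): 320·exp(−0.05332·72) = 6.885 mg/L
Dose 4 (205 mg at t=36 h): 205·exp(−0.05332·60) = 8.363 mg/L
Dose 5 (475 mg at t=48 h): 475·exp(−0.05332·48) = 36.745 mg/L
Dose 6 (95 mg at t=60 h): 95·exp(−0.05332·36) = 13.935 mg/L
Dose 7 (415 mg at t=72 h): 415·exp(−0.05332·24) = 115.425 mg/L
Dose 8 (430 mg at t=84 h): 430·exp(−0.05332·12) = 226.775 mg/L
C(96) = 1.466 + 3.234 + 6.885 + 8.363 + 36.745 + 13.935 + 115.425 + 226.775 = 412.828 mg/L

412.828 mg/L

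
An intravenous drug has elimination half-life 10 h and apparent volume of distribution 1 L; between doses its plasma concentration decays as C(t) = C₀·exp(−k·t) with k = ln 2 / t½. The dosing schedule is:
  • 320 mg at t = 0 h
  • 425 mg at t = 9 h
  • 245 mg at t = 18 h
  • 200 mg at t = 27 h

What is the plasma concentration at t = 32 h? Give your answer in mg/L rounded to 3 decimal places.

k = ln 2 / 10 = 0.06931 per h
Dose 1 (320 mg at t=0 h): 320·exp(−0.06931·32) = 34.822 mg/L
Dose 2 (425 mg at t=9 h): 425·exp(−0.06931·23) = 86.302 mg/L
Dose 3 (245 mg at t=18 h): 245·exp(−0.06931·14) = 92.838 mg/L
Dose 4 (200 mg at t=27 h): 200·exp(−0.06931·5) = 141.421 mg/L
C(32) = 34.822 + 86.302 + 92.838 + 141.421 = 355.383 mg/L

355.383 mg/L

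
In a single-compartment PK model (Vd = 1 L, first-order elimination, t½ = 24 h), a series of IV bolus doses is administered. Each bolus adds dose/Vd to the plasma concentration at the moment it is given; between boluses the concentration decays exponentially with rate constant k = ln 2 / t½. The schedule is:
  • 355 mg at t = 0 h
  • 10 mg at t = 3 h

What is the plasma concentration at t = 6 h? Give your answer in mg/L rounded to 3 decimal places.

k = ln 2 / 24 = 0.02888 per h
Dose 1 (355 mg at t=0 h): 355·exp(−0.02888·6) = 298.518 mg/L
Dose 2 (10 mg at t=3 h): 10·exp(−0.02888·3) = 9.170 mg/L
C(6) = 298.518 + 9.170 = 307.688 mg/L

307.688 mg/L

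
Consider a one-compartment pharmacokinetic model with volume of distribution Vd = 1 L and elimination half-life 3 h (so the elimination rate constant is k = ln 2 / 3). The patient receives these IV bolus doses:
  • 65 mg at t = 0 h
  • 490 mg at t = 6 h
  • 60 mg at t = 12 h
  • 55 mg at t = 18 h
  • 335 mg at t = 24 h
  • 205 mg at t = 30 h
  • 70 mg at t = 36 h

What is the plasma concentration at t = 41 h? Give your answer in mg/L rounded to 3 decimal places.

k = ln 2 / 3 = 0.23105 per h
Dose 1 (65 mg at t=0 h): 65·exp(−0.23105·41) = 0.005 mg/L
Dose 2 (490 mg at t=6 h): 490·exp(−0.23105·35) = 0.151 mg/L
Dose 3 (60 mg at t=12 h): 60·exp(−0.23105·29) = 0.074 mg/L
Dose 4 (55 mg at t=18 h): 55·exp(−0.23105·23) = 0.271 mg/L
Dose 5 (335 mg at t=24 h): 335·exp(−0.23105·17) = 6.595 mg/L
Dose 6 (205 mg at t=30 h): 205·exp(−0.23105·11) = 16.143 mg/L
Dose 7 (70 mg at t=36 h): 70·exp(−0.23105·5) = 22.049 mg/L
C(41) = 0.005 + 0.151 + 0.074 + 0.271 + 6.595 + 16.143 + 22.049 = 45.286 mg/L

45.286 mg/L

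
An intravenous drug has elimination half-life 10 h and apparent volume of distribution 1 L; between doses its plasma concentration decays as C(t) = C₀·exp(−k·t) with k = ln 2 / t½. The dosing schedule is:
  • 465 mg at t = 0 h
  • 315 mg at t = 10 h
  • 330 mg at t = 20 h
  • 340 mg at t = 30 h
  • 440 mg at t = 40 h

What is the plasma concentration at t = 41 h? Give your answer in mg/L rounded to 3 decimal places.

709.980 mg/L

k = ln 2 / 10 = 0.06931 per h
Dose 1 (465 mg at t=0 h): 465·exp(−0.06931·41) = 27.116 mg/L
Dose 2 (315 mg at t=10 h): 315·exp(−0.06931·31) = 36.738 mg/L
Dose 3 (330 mg at t=20 h): 330·exp(−0.06931·21) = 76.975 mg/L
Dose 4 (340 mg at t=30 h): 340·exp(−0.06931·11) = 158.616 mg/L
Dose 5 (440 mg at t=40 h): 440·exp(−0.06931·1) = 410.535 mg/L
C(41) = 27.116 + 36.738 + 76.975 + 158.616 + 410.535 = 709.980 mg/L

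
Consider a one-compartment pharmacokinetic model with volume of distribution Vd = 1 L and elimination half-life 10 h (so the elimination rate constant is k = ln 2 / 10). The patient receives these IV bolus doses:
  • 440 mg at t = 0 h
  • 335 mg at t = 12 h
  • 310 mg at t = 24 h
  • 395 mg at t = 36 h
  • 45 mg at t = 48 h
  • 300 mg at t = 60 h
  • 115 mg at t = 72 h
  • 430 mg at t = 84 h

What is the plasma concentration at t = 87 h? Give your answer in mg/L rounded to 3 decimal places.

457.470 mg/L

k = ln 2 / 10 = 0.06931 per h
Dose 1 (440 mg at t=0 h): 440·exp(−0.06931·87) = 1.058 mg/L
Dose 2 (335 mg at t=12 h): 335·exp(−0.06931·75) = 1.851 mg/L
Dose 3 (310 mg at t=24 h): 310·exp(−0.06931·63) = 3.934 mg/L
Dose 4 (395 mg at t=36 h): 395·exp(−0.06931·51) = 11.517 mg/L
Dose 5 (45 mg at t=48 h): 45·exp(−0.06931·39) = 3.014 mg/L
Dose 6 (300 mg at t=60 h): 300·exp(−0.06931·27) = 46.168 mg/L
Dose 7 (115 mg at t=72 h): 115·exp(−0.06931·15) = 40.659 mg/L
Dose 8 (430 mg at t=84 h): 430·exp(−0.06931·3) = 349.269 mg/L
C(87) = 1.058 + 1.851 + 3.934 + 11.517 + 3.014 + 46.168 + 40.659 + 349.269 = 457.470 mg/L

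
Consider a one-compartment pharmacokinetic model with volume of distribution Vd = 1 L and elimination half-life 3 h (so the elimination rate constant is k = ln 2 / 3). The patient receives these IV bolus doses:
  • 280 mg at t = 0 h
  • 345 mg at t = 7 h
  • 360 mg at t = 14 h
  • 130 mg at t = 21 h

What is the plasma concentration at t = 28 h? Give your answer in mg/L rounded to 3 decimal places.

43.099 mg/L

k = ln 2 / 3 = 0.23105 per h
Dose 1 (280 mg at t=0 h): 280·exp(−0.23105·28) = 0.434 mg/L
Dose 2 (345 mg at t=7 h): 345·exp(−0.23105·21) = 2.695 mg/L
Dose 3 (360 mg at t=14 h): 360·exp(−0.23105·14) = 14.174 mg/L
Dose 4 (130 mg at t=21 h): 130·exp(−0.23105·7) = 25.795 mg/L
C(28) = 0.434 + 2.695 + 14.174 + 25.795 = 43.099 mg/L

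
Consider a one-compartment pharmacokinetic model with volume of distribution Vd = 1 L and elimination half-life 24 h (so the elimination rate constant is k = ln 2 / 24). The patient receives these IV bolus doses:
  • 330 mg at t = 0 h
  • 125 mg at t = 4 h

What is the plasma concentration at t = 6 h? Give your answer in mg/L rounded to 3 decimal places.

395.480 mg/L

k = ln 2 / 24 = 0.02888 per h
Dose 1 (330 mg at t=0 h): 330·exp(−0.02888·6) = 277.496 mg/L
Dose 2 (125 mg at t=4 h): 125·exp(−0.02888·2) = 117.984 mg/L
C(6) = 277.496 + 117.984 = 395.480 mg/L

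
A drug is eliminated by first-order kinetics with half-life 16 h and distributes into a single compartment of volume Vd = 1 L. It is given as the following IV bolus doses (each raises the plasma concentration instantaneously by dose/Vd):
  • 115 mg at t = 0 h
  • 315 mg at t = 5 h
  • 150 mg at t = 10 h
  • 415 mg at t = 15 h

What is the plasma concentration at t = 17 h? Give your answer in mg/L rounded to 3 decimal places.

733.681 mg/L

k = ln 2 / 16 = 0.04332 per h
Dose 1 (115 mg at t=0 h): 115·exp(−0.04332·17) = 55.062 mg/L
Dose 2 (315 mg at t=5 h): 315·exp(−0.04332·12) = 187.300 mg/L
Dose 3 (150 mg at t=10 h): 150·exp(−0.04332·7) = 110.762 mg/L
Dose 4 (415 mg at t=15 h): 415·exp(−0.04332·2) = 380.557 mg/L
C(17) = 55.062 + 187.300 + 110.762 + 380.557 = 733.681 mg/L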